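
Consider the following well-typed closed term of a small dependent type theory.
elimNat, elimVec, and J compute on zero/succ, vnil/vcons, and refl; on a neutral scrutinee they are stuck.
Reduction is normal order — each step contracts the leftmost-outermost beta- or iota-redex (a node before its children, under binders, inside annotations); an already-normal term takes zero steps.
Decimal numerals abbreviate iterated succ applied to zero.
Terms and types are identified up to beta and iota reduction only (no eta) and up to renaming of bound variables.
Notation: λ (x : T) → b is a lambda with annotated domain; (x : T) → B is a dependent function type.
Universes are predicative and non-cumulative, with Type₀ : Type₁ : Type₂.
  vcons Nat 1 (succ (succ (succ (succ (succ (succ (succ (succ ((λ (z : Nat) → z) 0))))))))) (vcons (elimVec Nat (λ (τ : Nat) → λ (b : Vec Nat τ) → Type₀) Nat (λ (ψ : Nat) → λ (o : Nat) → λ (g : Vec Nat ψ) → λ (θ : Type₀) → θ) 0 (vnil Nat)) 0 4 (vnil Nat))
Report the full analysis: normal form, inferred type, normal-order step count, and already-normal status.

resulting normal form:
  vcons Nat 1 8 (vcons Nat 0 4 (vnil Nat))
type:
  Vec Nat 2
steps to reach normal form (normal order): 2
started in normal form: no
first redex: a beta-redex


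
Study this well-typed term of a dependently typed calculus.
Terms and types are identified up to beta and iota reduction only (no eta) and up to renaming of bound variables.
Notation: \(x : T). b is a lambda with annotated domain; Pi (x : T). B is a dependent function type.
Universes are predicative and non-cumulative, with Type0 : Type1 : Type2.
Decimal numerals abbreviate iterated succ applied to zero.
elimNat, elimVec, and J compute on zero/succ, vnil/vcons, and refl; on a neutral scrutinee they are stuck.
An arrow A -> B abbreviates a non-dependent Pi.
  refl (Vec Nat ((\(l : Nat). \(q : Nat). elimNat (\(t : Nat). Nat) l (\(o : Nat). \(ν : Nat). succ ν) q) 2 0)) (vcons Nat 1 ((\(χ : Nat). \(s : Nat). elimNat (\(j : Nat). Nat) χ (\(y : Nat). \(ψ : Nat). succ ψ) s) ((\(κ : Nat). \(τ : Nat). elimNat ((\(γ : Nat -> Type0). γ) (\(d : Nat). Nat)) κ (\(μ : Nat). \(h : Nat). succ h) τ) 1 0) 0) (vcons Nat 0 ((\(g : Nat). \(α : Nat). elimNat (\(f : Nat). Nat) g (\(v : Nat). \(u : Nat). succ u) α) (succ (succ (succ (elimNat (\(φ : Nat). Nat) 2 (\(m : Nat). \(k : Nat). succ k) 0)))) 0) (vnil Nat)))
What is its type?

type:
  Eq (Vec Nat 2) (vcons Nat 1 1 (vcons Nat 0 5 (vnil Nat))) (vcons Nat 1 1 (vcons Nat 0 5 (vnil Nat)))


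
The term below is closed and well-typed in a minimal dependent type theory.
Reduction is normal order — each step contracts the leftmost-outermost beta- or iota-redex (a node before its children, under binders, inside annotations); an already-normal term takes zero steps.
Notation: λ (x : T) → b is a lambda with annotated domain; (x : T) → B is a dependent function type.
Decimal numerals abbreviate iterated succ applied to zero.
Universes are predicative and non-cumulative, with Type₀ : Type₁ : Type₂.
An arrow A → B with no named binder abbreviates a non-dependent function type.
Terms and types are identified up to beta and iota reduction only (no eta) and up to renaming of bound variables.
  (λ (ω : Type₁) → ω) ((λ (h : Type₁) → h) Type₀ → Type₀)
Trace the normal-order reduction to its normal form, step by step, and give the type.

normal-order reduction:
  (λ (ω : Type₁) → ω) ((λ (h : Type₁) → h) Type₀ → Type₀)
  ~> (λ (ω : Type₁) → ω) Type₀ → Type₀
  ~> Type₀ → Type₀
the term's type:
  Type₁


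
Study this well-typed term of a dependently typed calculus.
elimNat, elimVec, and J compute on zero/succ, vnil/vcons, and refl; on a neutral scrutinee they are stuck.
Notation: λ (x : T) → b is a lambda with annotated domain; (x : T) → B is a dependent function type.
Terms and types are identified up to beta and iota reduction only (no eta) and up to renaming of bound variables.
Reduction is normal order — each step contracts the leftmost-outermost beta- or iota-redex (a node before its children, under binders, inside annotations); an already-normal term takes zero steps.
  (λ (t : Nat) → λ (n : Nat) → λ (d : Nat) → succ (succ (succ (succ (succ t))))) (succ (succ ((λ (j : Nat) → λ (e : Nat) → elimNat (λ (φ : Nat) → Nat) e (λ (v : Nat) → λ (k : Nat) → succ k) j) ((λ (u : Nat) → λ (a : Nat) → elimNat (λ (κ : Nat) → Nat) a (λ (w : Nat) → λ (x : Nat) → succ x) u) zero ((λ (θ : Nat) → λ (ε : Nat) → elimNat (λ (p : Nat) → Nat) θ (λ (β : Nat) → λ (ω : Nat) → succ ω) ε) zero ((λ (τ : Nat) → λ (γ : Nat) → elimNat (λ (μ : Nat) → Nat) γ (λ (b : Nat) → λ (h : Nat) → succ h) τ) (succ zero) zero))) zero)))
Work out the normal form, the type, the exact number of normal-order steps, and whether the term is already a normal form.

reduced normal form:
  λ (t : Nat) → λ (n : Nat) → succ (succ (succ (succ (succ (succ (succ (succ zero)))))))
inferred type:
  (t : Nat) → (n : Nat) → Nat
reduction steps (normal order): 22
already normal: no
first contracted redex: a beta-redex


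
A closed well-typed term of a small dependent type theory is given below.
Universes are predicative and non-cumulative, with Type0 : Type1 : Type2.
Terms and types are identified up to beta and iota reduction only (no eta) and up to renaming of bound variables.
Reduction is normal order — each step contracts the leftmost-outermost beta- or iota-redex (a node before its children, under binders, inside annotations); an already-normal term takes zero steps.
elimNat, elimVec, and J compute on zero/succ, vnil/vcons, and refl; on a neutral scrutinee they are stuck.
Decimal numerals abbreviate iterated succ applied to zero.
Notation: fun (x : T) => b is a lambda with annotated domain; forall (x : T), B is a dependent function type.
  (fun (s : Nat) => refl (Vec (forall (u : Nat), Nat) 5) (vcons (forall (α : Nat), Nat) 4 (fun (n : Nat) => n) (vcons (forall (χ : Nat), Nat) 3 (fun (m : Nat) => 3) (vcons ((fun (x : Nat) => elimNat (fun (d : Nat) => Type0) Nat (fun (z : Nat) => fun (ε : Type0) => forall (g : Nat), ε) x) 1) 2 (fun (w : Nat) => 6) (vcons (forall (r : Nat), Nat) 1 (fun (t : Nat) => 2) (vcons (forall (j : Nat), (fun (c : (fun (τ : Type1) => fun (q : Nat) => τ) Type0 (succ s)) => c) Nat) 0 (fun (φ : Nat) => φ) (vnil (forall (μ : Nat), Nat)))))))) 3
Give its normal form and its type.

normal form:
  refl (Vec (forall (s : Nat), Nat) 5) (vcons (forall (u : Nat), Nat) 4 (fun (α : Nat) => α) (vcons (forall (n : Nat), Nat) 3 (fun (χ : Nat) => 3) (vcons (forall (m : Nat), Nat) 2 (fun (x : Nat) => 6) (vcons (forall (d : Nat), Nat) 1 (fun (z : Nat) => 2) (vcons (forall (ε : Nat), Nat) 0 (fun (g : Nat) => g) (vnil (forall (w : Nat), Nat)))))))
type:
  Eq (Vec (forall (s : Nat), Nat) 5) (vcons (forall (u : Nat), Nat) 4 (fun (α : Nat) => α) (vcons (forall (n : Nat), Nat) 3 (fun (χ : Nat) => 3) (vcons (forall (m : Nat), Nat) 2 (fun (x : Nat) => 6) (vcons (forall (d : Nat), Nat) 1 (fun (z : Nat) => 2) (vcons (forall (ε : Nat), Nat) 0 (fun (g : Nat) => g) (vnil (forall (w : Nat), Nat))))))) (vcons (forall (r : Nat), Nat) 4 (fun (t : Nat) => t) (vcons (forall (j : Nat), Nat) 3 (fun (c : Nat) => 3) (vcons (forall (τ : Nat), Nat) 2 (fun (q : Nat) => 6) (vcons (forall (φ : Nat), Nat) 1 (fun (μ : Nat) => 2) (vcons (forall (a : Nat), Nat) 0 (fun (ξ : Nat) => ξ) (vnil (forall (κ : Nat), Nat)))))))
observation: contracting a beta-redex first, the term normalizes in 7 steps.


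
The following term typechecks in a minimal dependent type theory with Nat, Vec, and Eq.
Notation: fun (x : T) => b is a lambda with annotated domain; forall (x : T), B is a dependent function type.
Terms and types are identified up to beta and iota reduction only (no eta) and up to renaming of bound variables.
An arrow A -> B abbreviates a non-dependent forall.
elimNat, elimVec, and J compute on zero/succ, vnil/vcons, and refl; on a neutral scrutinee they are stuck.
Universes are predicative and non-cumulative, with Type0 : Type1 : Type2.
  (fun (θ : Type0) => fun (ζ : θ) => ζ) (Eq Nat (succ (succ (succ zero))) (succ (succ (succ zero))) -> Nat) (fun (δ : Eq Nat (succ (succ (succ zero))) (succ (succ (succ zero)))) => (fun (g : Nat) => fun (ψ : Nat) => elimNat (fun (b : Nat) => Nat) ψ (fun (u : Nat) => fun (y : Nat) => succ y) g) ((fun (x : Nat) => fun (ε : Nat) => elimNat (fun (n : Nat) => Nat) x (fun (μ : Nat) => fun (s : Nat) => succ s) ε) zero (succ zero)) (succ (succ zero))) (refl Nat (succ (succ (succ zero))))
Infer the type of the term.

type:
  Nat


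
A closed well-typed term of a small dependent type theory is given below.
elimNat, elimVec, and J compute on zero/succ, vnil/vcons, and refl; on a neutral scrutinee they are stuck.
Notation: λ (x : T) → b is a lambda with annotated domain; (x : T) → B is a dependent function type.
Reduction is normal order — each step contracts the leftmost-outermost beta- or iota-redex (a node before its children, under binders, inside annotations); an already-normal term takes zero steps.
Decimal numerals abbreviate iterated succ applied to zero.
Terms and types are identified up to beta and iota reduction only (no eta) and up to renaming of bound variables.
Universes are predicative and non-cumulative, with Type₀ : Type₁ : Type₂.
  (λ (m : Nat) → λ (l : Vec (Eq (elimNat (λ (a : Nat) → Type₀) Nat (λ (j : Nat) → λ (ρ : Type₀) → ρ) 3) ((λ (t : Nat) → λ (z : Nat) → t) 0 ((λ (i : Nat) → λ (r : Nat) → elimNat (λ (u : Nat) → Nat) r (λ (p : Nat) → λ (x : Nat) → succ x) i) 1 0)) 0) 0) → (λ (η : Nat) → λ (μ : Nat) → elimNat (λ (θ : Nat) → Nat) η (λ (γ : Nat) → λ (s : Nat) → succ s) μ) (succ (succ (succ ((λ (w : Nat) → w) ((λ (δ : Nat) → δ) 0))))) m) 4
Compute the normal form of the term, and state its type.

resulting normal form:
  λ (m : Vec (Eq Nat 0 0) 0) → 7
the term's type:
  (m : Vec (Eq Nat 0 0) 0) → Nat
observation: contracting a beta-redex first, the term normalizes in 30 steps.


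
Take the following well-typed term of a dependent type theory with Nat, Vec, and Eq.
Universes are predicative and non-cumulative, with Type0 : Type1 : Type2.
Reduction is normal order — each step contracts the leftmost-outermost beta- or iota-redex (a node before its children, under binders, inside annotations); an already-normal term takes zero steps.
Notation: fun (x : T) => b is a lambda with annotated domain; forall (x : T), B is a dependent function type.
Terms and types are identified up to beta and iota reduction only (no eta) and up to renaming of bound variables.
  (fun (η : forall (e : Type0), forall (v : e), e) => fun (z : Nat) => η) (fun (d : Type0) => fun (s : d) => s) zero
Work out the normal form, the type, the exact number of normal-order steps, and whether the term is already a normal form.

normal form:
  fun (η : Type0) => fun (e : η) => e
inferred type:
  forall (η : Type0), forall (e : η), η
steps to reach normal form (normal order): 2
started in normal form: no
first redex: a beta-redex


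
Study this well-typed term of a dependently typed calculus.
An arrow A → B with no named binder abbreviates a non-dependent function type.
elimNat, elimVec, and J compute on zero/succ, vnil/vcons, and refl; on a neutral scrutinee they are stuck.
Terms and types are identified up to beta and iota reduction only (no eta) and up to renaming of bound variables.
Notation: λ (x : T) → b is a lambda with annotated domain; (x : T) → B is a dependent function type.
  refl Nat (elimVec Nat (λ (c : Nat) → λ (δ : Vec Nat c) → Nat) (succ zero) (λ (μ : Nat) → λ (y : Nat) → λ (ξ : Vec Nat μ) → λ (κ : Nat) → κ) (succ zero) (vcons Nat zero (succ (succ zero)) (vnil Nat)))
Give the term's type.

inferred type:
  Eq Nat (succ zero) (succ zero)


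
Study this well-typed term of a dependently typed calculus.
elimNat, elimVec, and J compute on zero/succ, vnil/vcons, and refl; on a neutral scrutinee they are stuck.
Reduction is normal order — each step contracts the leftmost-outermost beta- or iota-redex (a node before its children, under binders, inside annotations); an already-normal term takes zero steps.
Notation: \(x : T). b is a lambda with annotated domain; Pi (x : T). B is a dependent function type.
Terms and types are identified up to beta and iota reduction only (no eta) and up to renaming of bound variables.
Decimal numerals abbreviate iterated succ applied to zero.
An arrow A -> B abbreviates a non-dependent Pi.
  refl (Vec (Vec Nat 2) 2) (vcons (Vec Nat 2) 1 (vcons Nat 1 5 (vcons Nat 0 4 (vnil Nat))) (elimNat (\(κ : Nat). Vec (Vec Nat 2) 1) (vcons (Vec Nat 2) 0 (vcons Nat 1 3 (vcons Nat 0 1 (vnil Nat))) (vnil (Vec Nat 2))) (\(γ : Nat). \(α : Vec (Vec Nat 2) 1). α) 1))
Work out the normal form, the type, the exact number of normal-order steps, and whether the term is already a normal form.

resulting normal form:
  refl (Vec (Vec Nat 2) 2) (vcons (Vec Nat 2) 1 (vcons Nat 1 5 (vcons Nat 0 4 (vnil Nat))) (vcons (Vec Nat 2) 0 (vcons Nat 1 3 (vcons Nat 0 1 (vnil Nat))) (vnil (Vec Nat 2))))
inferred type:
  Eq (Vec (Vec Nat 2) 2) (vcons (Vec Nat 2) 1 (vcons Nat 1 5 (vcons Nat 0 4 (vnil Nat))) (vcons (Vec Nat 2) 0 (vcons Nat 1 3 (vcons Nat 0 1 (vnil Nat))) (vnil (Vec Nat 2)))) (vcons (Vec Nat 2) 1 (vcons Nat 1 5 (vcons Nat 0 4 (vnil Nat))) (vcons (Vec Nat 2) 0 (vcons Nat 1 3 (vcons Nat 0 1 (vnil Nat))) (vnil (Vec Nat 2))))
steps to reach normal form (normal order): 4
term was already normal: no
first redex: an elimNat iota-redex


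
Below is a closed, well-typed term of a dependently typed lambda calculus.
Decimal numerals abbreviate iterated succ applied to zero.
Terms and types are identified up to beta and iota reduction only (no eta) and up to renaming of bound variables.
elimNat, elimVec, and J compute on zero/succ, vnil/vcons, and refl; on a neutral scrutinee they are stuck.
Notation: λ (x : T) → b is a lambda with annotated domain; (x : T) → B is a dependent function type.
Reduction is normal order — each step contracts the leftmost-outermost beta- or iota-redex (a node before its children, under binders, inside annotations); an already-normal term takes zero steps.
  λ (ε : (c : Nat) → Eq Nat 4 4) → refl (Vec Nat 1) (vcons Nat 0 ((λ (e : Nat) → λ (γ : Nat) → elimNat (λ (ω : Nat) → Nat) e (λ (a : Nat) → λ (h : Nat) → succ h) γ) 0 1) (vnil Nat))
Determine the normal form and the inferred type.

normal form:
  λ (ε : (c : Nat) → Eq Nat 4 4) → refl (Vec Nat 1) (vcons Nat 0 1 (vnil Nat))
inferred type:
  (ε : (c : Nat) → Eq Nat 4 4) → Eq (Vec Nat 1) (vcons Nat 0 1 (vnil Nat)) (vcons Nat 0 1 (vnil Nat))
observation: 6 normal-order steps separate the term from its normal form.


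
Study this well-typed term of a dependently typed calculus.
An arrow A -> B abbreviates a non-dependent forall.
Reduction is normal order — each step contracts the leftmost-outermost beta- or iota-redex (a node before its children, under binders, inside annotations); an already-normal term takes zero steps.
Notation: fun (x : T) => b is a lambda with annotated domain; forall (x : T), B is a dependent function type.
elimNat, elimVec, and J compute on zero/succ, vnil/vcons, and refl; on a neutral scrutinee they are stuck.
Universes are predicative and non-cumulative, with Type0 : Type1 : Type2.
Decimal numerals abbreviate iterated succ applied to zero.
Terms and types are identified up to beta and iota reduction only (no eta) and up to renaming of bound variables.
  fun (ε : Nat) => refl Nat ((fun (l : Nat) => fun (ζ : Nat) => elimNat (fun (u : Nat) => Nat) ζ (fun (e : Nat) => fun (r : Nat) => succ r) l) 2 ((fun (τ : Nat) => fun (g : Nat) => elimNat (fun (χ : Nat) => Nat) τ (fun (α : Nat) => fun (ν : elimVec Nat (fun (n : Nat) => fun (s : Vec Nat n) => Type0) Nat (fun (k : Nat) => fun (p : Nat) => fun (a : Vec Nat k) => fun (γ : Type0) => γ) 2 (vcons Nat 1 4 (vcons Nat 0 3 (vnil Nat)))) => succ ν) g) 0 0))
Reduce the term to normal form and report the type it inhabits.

reduced normal form:
  fun (ε : Nat) => refl Nat 2
type:
  Nat -> Eq Nat 2 2
observation: reduction starts at a beta-redex, and 12 normal-order steps reach the normal form.


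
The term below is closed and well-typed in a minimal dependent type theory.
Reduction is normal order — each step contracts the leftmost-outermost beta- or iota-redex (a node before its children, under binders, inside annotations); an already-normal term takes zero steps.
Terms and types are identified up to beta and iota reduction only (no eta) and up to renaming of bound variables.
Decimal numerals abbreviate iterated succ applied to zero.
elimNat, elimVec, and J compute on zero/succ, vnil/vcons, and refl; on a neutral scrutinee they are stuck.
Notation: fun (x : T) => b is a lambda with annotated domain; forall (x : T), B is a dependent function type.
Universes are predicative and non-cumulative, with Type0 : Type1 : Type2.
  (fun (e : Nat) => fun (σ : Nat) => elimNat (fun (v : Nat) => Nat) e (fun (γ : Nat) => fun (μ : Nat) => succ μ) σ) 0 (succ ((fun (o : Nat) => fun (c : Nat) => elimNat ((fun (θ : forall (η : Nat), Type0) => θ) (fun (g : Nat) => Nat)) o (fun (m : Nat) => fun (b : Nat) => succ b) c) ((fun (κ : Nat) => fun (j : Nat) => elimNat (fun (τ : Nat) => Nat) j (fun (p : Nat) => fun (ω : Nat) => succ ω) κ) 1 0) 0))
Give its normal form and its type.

resulting normal form:
  2
type:
  Nat


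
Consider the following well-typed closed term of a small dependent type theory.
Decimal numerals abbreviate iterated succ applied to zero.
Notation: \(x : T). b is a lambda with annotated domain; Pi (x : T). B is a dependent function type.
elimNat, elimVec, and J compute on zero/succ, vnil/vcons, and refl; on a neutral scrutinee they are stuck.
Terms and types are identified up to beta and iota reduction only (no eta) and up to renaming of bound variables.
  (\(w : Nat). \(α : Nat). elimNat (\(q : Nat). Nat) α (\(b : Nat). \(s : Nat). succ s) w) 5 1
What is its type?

type:
  Nat


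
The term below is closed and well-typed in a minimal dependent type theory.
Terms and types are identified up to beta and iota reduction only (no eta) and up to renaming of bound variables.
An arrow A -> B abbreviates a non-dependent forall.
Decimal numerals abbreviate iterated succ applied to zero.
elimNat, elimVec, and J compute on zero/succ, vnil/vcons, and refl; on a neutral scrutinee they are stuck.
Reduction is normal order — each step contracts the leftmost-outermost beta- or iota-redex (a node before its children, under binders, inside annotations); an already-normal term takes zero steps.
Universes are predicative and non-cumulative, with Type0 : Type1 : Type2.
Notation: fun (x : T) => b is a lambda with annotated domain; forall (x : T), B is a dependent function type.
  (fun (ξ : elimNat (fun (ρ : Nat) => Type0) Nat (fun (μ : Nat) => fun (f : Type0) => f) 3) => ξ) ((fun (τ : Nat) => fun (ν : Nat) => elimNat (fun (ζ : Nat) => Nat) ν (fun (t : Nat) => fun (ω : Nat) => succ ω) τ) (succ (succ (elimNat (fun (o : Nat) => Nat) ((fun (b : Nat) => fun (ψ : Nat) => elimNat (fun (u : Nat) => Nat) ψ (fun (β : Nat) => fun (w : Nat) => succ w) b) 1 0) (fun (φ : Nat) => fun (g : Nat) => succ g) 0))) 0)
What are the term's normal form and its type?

reduced normal form:
  3
inferred type:
  Nat


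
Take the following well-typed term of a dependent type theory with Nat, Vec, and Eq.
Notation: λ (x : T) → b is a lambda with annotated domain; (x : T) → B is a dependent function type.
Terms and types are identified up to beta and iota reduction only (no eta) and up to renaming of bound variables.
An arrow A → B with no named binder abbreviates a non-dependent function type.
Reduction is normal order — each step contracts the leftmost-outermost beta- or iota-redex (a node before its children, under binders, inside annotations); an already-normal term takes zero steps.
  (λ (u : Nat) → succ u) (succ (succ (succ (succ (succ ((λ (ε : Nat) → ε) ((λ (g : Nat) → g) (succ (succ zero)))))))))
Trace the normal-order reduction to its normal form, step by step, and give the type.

normal-order reduction sequence:
  (λ (u : Nat) → succ u) (succ (succ (succ (succ (succ ((λ (ε : Nat) → ε) ((λ (g : Nat) → g) (succ (succ zero)))))))))
  ~> succ (succ (succ (succ (succ (succ ((λ (u : Nat) → u) ((λ (ε : Nat) → ε) (succ (succ zero)))))))))
  ~> succ (succ (succ (succ (succ (succ ((λ (u : Nat) → u) (succ (succ zero))))))))
  ~> succ (succ (succ (succ (succ (succ (succ (succ zero)))))))
the term's type:
  Nat


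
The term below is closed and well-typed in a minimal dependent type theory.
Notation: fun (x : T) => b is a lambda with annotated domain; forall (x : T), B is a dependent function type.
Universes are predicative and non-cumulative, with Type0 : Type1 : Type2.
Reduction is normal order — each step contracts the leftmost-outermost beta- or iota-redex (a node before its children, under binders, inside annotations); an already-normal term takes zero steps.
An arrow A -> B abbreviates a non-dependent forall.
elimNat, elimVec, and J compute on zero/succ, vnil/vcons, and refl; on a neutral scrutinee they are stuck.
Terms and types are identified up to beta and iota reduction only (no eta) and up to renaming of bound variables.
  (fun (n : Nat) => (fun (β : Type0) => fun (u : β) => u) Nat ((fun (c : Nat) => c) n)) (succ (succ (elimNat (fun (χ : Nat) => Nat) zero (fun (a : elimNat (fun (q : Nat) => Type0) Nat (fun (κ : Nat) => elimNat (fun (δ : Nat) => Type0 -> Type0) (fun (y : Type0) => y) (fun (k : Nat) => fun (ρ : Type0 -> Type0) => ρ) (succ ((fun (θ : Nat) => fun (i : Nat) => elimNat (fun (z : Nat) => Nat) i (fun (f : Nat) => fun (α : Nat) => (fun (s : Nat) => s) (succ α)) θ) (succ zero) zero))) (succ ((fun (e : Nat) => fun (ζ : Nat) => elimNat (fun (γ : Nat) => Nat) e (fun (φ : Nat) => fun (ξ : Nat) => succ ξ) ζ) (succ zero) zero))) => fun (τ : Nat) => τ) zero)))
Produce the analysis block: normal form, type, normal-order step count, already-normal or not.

reduced normal form:
  succ (succ zero)
inferred type:
  Nat
normal-order step count: 5
already normal: no
first redex: a beta-redex


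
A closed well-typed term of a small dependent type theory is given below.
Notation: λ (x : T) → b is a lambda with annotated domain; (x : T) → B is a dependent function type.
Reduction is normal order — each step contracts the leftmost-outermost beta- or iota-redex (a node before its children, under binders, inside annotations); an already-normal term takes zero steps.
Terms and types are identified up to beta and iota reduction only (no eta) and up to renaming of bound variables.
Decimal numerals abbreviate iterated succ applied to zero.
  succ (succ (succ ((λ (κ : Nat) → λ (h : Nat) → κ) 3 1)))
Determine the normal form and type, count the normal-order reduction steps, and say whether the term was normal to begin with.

resulting normal form:
  6
inferred type:
  Nat
steps to reach normal form (normal order): 2
already normal: no
first redex: a beta-redex


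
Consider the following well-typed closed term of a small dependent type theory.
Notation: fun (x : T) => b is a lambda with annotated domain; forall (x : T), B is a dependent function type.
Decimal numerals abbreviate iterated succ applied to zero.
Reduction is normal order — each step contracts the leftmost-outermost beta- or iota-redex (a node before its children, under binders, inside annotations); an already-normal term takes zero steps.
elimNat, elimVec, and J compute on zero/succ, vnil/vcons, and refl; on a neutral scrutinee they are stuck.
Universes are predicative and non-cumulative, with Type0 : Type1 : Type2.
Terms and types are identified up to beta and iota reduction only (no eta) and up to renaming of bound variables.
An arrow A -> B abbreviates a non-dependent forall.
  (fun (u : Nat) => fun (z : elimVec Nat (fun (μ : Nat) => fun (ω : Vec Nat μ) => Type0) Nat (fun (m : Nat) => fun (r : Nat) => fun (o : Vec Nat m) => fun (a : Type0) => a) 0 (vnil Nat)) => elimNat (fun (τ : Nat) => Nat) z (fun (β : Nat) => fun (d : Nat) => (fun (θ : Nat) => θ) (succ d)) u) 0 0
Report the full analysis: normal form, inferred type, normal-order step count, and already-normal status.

reduced normal form:
  0
inferred type:
  Nat
normal-order step count: 3
already normal: no
first contracted redex: a beta-redex


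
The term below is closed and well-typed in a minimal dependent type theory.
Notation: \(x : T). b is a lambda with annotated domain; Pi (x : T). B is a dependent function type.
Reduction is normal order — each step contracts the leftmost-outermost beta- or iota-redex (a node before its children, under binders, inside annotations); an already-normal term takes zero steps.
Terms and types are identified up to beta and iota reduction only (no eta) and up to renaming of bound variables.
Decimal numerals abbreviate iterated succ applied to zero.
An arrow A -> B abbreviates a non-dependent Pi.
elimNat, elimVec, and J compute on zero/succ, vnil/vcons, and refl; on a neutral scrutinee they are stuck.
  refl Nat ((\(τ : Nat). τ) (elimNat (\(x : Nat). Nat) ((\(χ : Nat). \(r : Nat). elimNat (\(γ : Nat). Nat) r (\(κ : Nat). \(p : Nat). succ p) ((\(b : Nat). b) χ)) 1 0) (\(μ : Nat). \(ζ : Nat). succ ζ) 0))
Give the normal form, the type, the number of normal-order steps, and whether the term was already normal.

resulting normal form:
  refl Nat 1
inferred type:
  Eq Nat 1 1
reduction steps (normal order): 9
term was already normal: no
first contracted redex: a beta-redex


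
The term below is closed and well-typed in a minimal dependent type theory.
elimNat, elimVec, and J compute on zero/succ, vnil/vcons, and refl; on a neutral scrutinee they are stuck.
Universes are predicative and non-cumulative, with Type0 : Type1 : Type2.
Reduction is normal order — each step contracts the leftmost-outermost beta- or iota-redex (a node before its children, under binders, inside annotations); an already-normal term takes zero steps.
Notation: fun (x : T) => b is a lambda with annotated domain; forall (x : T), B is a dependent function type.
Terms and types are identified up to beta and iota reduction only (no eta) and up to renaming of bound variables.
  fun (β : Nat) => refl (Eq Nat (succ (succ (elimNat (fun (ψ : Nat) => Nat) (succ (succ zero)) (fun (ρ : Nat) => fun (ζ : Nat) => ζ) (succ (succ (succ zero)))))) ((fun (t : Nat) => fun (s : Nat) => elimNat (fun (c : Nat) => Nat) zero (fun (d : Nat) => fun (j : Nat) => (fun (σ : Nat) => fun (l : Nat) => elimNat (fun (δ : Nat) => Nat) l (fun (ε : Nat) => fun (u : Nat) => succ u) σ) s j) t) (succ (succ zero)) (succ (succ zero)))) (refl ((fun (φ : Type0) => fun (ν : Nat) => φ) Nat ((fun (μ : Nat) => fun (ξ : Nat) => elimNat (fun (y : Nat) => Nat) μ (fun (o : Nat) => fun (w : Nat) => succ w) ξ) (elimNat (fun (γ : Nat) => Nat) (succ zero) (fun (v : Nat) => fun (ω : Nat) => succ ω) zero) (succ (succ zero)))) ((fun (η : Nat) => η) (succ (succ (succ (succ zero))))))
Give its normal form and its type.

resulting normal form:
  fun (β : Nat) => refl (Eq Nat (succ (succ (succ (succ zero)))) (succ (succ (succ (succ zero))))) (refl Nat (succ (succ (succ (succ zero)))))
inferred type:
  forall (β : Nat), Eq (Eq Nat (succ (succ (succ (succ zero)))) (succ (succ (succ (succ zero))))) (refl Nat (succ (succ (succ (succ zero))))) (refl Nat (succ (succ (succ (succ zero)))))


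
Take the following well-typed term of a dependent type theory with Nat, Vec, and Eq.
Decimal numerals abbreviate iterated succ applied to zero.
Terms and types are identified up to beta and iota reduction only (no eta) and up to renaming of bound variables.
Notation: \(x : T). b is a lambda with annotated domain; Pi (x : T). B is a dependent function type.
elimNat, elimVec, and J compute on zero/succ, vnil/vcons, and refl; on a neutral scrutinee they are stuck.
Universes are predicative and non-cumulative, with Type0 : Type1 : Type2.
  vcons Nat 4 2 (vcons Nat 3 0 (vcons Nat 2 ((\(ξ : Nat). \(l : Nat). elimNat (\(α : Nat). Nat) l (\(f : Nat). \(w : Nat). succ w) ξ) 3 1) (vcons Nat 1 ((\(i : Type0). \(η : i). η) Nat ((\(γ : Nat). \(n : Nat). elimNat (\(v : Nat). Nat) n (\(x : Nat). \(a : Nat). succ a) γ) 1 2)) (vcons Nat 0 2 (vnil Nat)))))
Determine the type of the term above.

type:
  Vec Nat 5


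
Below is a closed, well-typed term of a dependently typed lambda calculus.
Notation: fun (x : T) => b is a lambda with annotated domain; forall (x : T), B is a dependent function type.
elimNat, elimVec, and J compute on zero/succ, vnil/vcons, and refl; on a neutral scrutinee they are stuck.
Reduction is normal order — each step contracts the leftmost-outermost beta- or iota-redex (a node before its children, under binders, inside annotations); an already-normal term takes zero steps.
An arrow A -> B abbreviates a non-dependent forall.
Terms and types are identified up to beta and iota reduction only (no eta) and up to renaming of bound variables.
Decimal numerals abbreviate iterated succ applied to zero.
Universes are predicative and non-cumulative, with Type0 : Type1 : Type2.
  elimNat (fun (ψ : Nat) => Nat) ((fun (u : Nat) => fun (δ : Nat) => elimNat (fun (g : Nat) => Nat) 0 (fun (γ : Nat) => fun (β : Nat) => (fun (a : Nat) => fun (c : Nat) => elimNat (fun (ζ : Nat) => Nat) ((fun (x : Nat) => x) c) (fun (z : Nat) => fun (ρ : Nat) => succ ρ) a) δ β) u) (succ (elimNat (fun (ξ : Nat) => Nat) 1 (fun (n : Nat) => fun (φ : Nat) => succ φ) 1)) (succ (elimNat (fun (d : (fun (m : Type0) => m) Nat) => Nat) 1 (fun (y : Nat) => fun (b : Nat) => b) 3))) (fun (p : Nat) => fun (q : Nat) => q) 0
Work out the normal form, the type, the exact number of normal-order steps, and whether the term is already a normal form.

resulting normal form:
  6
type:
  Nat
reduction steps (normal order): 57
already normal: no
first contracted redex: an elimNat iota-redex


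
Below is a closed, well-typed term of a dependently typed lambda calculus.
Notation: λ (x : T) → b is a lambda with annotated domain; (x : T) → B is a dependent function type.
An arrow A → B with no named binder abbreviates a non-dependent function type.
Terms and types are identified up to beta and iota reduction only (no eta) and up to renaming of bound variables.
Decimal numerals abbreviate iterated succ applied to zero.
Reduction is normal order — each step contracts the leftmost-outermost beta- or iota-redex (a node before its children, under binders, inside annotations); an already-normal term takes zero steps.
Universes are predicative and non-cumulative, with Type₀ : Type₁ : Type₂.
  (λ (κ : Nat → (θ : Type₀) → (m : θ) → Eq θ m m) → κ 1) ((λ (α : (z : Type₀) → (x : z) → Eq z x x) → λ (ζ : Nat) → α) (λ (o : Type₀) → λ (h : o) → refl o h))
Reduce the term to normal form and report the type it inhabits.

resulting normal form:
  λ (κ : Type₀) → λ (θ : κ) → refl κ θ
inferred type:
  (κ : Type₀) → (θ : κ) → Eq κ θ θ


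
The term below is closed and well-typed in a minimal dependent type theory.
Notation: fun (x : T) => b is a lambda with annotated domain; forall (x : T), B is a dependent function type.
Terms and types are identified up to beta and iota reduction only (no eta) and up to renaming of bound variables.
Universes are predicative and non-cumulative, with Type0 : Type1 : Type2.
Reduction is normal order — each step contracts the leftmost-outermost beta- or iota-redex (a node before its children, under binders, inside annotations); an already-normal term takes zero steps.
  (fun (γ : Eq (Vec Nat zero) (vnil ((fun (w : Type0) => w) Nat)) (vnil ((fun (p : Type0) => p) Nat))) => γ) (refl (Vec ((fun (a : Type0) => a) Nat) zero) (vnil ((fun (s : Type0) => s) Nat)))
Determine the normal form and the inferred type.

resulting normal form:
  refl (Vec Nat zero) (vnil Nat)
type:
  Eq (Vec Nat zero) (vnil Nat) (vnil Nat)


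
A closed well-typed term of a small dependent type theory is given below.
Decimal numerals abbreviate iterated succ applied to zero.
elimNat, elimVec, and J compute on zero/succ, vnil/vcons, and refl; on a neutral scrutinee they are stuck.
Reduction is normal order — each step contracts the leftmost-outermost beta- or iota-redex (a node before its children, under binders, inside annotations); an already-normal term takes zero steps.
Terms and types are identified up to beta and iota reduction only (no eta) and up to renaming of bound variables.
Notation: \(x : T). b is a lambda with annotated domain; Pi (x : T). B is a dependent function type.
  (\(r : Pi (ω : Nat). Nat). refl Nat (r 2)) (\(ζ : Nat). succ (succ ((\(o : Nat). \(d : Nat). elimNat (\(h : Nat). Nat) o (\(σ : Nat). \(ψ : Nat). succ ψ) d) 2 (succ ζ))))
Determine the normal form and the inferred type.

normal form:
  refl Nat 7
type:
  Eq Nat 7 7
observation: the first redex contracted is a beta-redex; the normal form is reached in 14 normal-order steps.


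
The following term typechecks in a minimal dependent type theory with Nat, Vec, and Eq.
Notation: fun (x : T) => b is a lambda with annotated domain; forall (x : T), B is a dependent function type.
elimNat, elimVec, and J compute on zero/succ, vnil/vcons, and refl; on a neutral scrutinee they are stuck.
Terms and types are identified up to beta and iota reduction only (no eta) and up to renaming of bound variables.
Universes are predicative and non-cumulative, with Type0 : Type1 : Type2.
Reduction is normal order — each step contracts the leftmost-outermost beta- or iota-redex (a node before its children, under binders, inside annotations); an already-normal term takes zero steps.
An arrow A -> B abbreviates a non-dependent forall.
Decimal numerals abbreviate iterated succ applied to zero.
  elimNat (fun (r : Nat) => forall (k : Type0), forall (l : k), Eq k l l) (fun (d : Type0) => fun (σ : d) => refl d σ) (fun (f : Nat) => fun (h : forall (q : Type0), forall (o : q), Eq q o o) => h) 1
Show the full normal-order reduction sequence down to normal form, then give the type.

normal-order reduction:
  elimNat (fun (r : Nat) => forall (k : Type0), forall (l : k), Eq k l l) (fun (d : Type0) => fun (σ : d) => refl d σ) (fun (f : Nat) => fun (h : forall (q : Type0), forall (o : q), Eq q o o) => h) 1
  ~> (fun (r : Nat) => fun (k : forall (l : Type0), forall (d : l), Eq l d d) => k) 0 (elimNat (fun (σ : Nat) => forall (f : Type0), forall (h : f), Eq f h h) (fun (q : Type0) => fun (o : q) => refl q o) (fun (c : Nat) => fun (η : forall (z : Type0), forall (s : z), Eq z s s) => η) 0)
  ~> (fun (r : forall (k : Type0), forall (l : k), Eq k l l) => r) (elimNat (fun (d : Nat) => forall (σ : Type0), forall (f : σ), Eq σ f f) (fun (h : Type0) => fun (q : h) => refl h q) (fun (o : Nat) => fun (c : forall (η : Type0), forall (z : η), Eq η z z) => c) 0)
  ~> elimNat (fun (r : Nat) => forall (k : Type0), forall (l : k), Eq k l l) (fun (d : Type0) => fun (σ : d) => refl d σ) (fun (f : Nat) => fun (h : forall (q : Type0), forall (o : q), Eq q o o) => h) 0
  ~> fun (r : Type0) => fun (k : r) => refl r k
type:
  forall (r : Type0), forall (k : r), Eq r k k


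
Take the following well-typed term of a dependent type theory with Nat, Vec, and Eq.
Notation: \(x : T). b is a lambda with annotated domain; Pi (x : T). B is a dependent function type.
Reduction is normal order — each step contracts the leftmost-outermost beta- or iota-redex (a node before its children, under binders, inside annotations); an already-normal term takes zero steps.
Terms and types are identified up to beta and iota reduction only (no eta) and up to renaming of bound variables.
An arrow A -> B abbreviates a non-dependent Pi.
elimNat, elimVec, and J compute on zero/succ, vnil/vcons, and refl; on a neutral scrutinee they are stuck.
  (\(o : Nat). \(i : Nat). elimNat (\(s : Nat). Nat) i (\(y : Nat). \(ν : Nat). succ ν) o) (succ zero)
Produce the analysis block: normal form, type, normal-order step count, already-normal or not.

reduced normal form:
  \(o : Nat). succ o
the term's type:
  Nat -> Nat
reduction steps (normal order): 5
term was already normal: no
first contracted redex: a beta-redex


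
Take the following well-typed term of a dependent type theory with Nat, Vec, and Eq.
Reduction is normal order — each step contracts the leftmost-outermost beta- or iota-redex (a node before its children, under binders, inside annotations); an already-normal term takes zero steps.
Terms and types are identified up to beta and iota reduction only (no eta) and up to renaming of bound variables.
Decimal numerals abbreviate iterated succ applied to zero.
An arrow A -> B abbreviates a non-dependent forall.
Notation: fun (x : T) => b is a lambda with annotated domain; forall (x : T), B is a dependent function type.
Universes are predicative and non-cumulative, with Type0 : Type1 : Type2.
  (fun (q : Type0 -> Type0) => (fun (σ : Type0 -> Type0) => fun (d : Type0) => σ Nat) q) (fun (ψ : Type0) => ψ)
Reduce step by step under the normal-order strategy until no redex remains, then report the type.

normal-order reduction:
  (fun (q : Type0 -> Type0) => (fun (σ : Type0 -> Type0) => fun (d : Type0) => σ Nat) q) (fun (ψ : Type0) => ψ)
  ~> (fun (q : Type0 -> Type0) => fun (σ : Type0) => q Nat) (fun (d : Type0) => d)
  ~> fun (q : Type0) => (fun (σ : Type0) => σ) Nat
  ~> fun (q : Type0) => Nat
inferred type:
  Type0 -> Type0


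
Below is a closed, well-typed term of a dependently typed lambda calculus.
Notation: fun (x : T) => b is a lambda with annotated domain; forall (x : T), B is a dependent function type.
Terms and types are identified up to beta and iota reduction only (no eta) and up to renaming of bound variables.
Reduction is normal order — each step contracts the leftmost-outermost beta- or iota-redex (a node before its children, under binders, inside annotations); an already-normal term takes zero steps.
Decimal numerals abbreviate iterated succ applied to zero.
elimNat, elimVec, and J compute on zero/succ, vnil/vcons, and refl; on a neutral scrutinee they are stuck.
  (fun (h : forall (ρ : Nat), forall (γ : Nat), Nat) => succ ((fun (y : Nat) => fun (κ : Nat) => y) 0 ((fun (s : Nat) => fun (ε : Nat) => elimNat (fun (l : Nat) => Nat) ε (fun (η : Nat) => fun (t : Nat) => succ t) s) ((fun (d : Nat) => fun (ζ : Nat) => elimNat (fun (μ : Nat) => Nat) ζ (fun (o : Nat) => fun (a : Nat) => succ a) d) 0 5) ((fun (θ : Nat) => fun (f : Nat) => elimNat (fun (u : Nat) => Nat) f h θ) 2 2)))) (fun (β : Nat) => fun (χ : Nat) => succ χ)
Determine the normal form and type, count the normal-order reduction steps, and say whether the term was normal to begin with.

resulting normal form:
  1
type:
  Nat
normal-order step count: 3
started in normal form: no
first contracted redex: a beta-redex


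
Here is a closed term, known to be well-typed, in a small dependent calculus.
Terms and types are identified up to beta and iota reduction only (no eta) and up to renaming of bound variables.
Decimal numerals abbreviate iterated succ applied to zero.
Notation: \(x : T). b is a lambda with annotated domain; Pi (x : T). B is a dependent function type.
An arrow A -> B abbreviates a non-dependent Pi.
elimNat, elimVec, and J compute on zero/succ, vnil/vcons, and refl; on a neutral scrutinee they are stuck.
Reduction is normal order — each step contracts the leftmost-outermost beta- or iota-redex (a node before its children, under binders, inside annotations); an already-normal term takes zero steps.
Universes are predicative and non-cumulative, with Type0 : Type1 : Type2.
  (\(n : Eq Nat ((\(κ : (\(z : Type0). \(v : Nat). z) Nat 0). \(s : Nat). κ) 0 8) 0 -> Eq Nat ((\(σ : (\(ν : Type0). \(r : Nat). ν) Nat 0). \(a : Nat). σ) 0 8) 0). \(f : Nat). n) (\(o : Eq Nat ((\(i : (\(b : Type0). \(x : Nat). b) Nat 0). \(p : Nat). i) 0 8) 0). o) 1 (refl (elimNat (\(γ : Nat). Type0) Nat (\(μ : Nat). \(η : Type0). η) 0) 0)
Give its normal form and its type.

reduced normal form:
  refl Nat 0
type:
  Eq Nat 0 0


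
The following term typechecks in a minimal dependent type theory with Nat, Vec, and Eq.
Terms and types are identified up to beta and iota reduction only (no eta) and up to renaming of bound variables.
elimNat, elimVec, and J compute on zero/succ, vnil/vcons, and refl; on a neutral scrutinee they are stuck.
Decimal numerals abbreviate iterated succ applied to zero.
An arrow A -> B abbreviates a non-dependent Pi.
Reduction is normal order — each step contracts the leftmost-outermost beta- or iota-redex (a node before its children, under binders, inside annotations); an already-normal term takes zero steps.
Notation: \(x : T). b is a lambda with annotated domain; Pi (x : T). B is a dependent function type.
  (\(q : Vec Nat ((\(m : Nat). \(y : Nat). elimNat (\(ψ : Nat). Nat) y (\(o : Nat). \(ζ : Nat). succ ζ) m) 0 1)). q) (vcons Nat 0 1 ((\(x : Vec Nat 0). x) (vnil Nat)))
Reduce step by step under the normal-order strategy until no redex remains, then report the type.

normal-order reduction sequence:
  (\(q : Vec Nat ((\(m : Nat). \(y : Nat). elimNat (\(ψ : Nat). Nat) y (\(o : Nat). \(ζ : Nat). succ ζ) m) 0 1)). q) (vcons Nat 0 1 ((\(x : Vec Nat 0). x) (vnil Nat)))
  ~> vcons Nat 0 1 ((\(q : Vec Nat 0). q) (vnil Nat))
  ~> vcons Nat 0 1 (vnil Nat)
type:
  Vec Nat 1
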